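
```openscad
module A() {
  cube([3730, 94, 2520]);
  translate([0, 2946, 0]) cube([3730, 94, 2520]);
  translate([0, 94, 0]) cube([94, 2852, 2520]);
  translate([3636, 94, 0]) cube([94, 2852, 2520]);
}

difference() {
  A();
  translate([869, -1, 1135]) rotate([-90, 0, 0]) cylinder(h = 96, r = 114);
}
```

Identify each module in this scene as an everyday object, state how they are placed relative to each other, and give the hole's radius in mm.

A is a house frame. The house frame has a circular hole through its front wall. The hole's radius is 114 mm.

The subtracted cylinder has r = 114 mm.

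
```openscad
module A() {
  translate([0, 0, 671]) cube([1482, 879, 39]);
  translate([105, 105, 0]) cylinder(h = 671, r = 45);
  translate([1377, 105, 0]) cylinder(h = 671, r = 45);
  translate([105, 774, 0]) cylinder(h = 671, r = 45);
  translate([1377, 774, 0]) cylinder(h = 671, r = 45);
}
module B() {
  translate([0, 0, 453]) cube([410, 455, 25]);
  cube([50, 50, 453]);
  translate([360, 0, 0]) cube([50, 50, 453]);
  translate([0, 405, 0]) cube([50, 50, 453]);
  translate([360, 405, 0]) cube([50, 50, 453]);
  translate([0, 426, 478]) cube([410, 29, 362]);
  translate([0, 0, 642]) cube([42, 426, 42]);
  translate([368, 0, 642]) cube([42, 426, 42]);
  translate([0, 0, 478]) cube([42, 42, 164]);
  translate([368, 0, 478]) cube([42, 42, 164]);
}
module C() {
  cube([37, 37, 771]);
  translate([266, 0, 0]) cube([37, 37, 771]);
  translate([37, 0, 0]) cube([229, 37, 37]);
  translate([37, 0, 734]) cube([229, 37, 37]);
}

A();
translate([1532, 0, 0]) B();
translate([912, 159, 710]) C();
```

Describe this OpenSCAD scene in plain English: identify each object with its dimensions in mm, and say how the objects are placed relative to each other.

A is a table with a 1482×879 mm rectangular top, 39 mm thick, top surface at z = 710 mm, supported by four round legs of 90 mm diameter, each leg's bounding box inset 60 mm from the nearest pair of top edges, running from the floor.

B is a chair. The seat is a 410×455×25 mm slab with its top at z = 478 mm, on four 50×50 mm corner legs (flush with the seat edges, standing on z = 0). A flat backrest 29 mm thick, 362 mm tall, spans the full seat width and rises from the seat top along its +y edge, rear face flush with the rear of the seat. Two armrests of 42×42 mm section run along each side from the seat's front edge to the front of the backrest, top faces 206 mm above the seat top and outer faces flush with the seat's x-edges; a 42×42 mm post under the front of each armrest stands on the seat at the front corner.

C is a rectangular picture frame lying in the x–z plane (depth along y). The opening is 229 mm wide (x) by 697 mm tall (z), surrounded by a border 37 mm wide on all four sides. The frame is 37 mm deep and is made of two full-height vertical stiles with two horizontal rails fitted between them.

The chair is on the floor beside the table on its +x side. The picture frame is on top of the table.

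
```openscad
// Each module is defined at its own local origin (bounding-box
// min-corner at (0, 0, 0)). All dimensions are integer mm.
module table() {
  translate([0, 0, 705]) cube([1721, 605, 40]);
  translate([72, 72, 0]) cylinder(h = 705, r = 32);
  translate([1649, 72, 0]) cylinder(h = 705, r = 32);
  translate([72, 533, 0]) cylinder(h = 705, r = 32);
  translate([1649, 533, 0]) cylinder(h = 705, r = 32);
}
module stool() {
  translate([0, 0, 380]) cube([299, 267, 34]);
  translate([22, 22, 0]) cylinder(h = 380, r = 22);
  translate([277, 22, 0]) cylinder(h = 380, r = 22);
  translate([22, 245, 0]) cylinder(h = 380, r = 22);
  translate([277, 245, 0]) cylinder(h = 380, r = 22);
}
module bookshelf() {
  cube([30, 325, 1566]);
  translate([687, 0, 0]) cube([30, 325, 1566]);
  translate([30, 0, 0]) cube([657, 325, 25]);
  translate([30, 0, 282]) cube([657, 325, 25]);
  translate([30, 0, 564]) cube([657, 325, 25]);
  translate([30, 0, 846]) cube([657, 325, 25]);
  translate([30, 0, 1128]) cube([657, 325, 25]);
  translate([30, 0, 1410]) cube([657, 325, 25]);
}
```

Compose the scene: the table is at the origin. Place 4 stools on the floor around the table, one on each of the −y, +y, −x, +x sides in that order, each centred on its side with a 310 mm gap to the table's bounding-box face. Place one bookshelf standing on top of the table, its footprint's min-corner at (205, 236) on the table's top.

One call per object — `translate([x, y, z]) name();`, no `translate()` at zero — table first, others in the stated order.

table();
translate([711, -577, 0]) stool();
translate([711, 915, 0]) stool();
translate([-609, 169, 0]) stool();
translate([2031, 169, 0]) stool();
translate([205, 236, 745]) bookshelf();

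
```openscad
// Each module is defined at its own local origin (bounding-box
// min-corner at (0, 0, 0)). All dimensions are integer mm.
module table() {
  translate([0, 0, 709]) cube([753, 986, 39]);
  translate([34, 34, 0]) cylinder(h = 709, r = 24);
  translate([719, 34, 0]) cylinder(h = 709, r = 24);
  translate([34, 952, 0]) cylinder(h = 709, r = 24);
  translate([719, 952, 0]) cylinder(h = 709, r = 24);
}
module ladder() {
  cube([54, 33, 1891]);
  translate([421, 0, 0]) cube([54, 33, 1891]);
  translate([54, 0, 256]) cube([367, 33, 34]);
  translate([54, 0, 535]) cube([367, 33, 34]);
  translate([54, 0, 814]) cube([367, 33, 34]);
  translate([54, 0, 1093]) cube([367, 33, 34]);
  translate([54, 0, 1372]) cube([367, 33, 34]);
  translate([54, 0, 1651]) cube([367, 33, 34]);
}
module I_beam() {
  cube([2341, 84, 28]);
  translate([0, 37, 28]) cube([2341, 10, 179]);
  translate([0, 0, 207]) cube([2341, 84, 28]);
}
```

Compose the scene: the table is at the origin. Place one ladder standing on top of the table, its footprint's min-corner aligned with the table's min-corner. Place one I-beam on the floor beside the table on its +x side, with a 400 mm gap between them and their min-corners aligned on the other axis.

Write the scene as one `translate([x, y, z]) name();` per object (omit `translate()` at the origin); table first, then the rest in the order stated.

table();
translate([0, 0, 748]) ladder();
translate([1153, 0, 0]) I_beam();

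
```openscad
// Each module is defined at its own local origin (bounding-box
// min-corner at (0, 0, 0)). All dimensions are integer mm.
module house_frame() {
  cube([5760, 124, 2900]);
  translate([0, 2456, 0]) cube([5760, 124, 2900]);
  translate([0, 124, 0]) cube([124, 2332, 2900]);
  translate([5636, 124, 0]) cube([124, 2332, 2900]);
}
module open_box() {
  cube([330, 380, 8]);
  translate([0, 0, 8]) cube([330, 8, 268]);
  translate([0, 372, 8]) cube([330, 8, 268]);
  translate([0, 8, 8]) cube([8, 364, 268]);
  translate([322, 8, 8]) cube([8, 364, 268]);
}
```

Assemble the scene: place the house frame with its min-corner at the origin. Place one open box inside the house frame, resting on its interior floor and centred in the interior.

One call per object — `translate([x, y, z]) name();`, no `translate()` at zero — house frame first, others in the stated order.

house_frame();
translate([2715, 1100, 0]) open_box();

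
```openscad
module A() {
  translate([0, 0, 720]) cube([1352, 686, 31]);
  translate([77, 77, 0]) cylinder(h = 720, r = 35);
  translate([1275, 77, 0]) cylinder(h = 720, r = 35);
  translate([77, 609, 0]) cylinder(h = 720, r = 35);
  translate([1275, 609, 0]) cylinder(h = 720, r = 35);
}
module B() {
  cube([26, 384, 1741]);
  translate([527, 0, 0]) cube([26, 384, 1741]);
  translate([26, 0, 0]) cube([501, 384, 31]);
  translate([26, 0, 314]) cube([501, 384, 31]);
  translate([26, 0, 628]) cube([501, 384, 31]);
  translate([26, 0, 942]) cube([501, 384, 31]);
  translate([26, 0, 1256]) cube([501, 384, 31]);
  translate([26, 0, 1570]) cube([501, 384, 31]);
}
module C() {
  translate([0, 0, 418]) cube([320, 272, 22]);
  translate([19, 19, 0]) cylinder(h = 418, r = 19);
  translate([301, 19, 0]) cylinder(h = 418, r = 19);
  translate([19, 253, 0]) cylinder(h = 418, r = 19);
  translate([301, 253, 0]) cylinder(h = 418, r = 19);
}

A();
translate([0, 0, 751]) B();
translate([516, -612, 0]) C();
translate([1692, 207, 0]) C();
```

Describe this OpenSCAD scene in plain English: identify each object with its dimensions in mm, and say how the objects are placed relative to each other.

A is a table with a 1352×686 mm rectangular top, 31 mm thick, top surface at z = 751 mm, supported by four round legs of 70 mm diameter, each leg's bounding box inset 42 mm from the nearest pair of top edges, running from the floor.

B is a bookshelf 553 mm wide overall, 384 mm deep and 1741 mm tall. The two sides are 26 mm thick vertical panels. 6 horizontal shelves of 31 mm thickness span between the inner faces of the sides; the lowest shelf sits on the floor and shelves are stacked with a clear vertical gap of 283 mm between each pair.

C is a four-legged stool. The seat is 320×272 mm, 22 mm thick, top at z = 440 mm. It stands on four round legs, each 38 mm in diameter, from z = 0 to the seat underside, each leg's axis is inset half a diameter from the nearest pair of seat edges (so the leg's bounding box is flush with the corner).

The bookshelf is on top of the table. Two stools sit around the table at the −y, +x sides.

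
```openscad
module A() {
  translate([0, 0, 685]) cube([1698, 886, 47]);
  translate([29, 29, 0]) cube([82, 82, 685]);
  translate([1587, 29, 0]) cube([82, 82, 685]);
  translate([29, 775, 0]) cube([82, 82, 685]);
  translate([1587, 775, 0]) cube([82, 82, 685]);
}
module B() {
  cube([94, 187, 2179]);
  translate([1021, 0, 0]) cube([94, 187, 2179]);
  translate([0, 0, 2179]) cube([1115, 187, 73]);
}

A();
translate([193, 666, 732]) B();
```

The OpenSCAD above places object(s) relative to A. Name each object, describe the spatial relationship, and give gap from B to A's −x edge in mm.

The door frame's min-x is at 193; the table's min-x is 0; gap = 193 mm.

A is a table. B is a door frame. The door frame is on top of the table. The gap from the door frame to the table's −x edge is 193 mm.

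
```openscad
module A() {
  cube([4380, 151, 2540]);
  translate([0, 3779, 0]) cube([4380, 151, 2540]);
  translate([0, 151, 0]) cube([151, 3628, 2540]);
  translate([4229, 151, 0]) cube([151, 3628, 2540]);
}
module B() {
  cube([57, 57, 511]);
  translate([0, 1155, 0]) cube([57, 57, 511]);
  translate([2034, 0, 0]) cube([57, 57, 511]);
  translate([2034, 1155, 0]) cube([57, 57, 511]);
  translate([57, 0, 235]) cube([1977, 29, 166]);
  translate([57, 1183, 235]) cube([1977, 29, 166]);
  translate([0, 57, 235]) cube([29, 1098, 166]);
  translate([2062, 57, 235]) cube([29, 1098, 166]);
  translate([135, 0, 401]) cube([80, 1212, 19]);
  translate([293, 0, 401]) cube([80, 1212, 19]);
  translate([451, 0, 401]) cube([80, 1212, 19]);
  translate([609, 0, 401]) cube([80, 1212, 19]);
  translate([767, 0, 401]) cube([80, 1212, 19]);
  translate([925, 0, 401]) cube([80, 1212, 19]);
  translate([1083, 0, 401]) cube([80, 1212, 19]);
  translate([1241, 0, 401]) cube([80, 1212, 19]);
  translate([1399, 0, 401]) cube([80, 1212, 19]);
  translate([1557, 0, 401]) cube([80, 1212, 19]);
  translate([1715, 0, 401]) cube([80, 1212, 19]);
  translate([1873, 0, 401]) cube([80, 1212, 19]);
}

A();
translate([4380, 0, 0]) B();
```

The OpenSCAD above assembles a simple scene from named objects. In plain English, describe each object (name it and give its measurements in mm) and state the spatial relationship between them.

A is the wall frame of a small rectangular building: four walls, each 2540 mm tall and 151 mm thick, enclosing a footprint 4380 mm (x) by 3930 mm (y) outside-to-outside, with no floor or roof. The front and back walls (the −y and +y sides) span the full width; the two side walls fit between them.

B is a bed frame 2091 mm long (x) by 1212 mm wide (y). Four 57×57 mm corner posts, 511 mm tall, at the corners of the footprint. Four rails of 29 mm thickness and 166 mm height run between adjacent posts with their undersides at z = 235 mm, their outer faces flush with the outside of the frame (the two x-running rails run between the posts' inner faces; the two y-running rails run between the posts' inner faces). 12 slats, each 80 mm wide (x) and 19 mm thick, lie across the top of the two x-running rails, running the full 1212 mm width of the frame in y; the slats are evenly spaced along x between the inner faces of the end posts with equal gaps (rounded down to the nearest mm) at the −x end and between each pair — any rounding remainder accumulates at the +x end.

The bed frame is against the house frame's +x side, with their −y faces flush.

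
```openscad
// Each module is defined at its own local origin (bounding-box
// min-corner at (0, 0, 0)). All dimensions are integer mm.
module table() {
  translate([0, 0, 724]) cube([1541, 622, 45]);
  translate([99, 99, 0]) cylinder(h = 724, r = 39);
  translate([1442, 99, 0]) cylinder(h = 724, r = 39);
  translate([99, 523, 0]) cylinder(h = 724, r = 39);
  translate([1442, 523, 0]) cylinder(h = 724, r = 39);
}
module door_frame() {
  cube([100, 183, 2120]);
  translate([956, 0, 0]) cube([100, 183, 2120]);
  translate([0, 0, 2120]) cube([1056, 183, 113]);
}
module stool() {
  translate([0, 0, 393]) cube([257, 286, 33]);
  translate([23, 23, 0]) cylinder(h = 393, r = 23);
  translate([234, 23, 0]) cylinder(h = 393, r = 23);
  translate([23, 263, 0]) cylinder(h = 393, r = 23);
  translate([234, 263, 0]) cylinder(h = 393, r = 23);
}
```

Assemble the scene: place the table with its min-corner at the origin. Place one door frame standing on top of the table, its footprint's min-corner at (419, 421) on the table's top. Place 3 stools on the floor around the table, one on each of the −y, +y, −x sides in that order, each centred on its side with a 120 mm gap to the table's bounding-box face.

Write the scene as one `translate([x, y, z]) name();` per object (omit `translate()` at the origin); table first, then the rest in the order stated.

table();
translate([419, 421, 769]) door_frame();
translate([642, -406, 0]) stool();
translate([642, 742, 0]) stool();
translate([-377, 168, 0]) stool();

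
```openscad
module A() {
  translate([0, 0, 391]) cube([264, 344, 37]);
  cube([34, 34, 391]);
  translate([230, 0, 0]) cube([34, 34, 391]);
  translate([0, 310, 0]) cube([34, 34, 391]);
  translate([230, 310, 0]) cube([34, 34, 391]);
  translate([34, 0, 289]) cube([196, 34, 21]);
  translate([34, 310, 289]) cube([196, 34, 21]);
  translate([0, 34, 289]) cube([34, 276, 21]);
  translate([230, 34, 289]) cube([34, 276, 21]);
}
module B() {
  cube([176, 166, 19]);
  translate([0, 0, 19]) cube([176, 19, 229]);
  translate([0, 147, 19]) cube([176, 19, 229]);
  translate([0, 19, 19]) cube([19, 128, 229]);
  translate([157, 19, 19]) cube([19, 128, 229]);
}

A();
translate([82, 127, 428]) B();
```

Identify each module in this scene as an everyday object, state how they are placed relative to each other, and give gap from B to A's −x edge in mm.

A is a stool. B is an open box. The open box is on top of the stool. The gap from the open box to the stool's −x edge is 82 mm.

The open box's min-x is at 82; the stool's min-x is 0; gap = 82 mm.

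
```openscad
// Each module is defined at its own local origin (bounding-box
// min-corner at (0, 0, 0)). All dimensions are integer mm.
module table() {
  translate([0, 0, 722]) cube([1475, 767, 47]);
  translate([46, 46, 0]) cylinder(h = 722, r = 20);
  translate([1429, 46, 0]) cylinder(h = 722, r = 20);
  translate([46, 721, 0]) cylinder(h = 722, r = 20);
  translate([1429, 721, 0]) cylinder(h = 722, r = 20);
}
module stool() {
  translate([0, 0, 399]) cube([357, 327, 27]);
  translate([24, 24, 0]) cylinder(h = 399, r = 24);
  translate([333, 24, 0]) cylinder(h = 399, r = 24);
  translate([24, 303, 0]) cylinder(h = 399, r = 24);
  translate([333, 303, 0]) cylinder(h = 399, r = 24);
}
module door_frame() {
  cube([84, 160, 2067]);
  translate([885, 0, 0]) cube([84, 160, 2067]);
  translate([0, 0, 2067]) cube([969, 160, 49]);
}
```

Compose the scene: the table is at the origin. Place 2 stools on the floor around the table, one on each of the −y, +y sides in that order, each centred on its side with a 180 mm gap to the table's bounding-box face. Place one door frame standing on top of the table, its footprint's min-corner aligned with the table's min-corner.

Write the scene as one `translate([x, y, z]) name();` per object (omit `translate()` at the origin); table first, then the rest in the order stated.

table();
translate([559, -507, 0]) stool();
translate([559, 947, 0]) stool();
translate([0, 0, 769]) door_frame();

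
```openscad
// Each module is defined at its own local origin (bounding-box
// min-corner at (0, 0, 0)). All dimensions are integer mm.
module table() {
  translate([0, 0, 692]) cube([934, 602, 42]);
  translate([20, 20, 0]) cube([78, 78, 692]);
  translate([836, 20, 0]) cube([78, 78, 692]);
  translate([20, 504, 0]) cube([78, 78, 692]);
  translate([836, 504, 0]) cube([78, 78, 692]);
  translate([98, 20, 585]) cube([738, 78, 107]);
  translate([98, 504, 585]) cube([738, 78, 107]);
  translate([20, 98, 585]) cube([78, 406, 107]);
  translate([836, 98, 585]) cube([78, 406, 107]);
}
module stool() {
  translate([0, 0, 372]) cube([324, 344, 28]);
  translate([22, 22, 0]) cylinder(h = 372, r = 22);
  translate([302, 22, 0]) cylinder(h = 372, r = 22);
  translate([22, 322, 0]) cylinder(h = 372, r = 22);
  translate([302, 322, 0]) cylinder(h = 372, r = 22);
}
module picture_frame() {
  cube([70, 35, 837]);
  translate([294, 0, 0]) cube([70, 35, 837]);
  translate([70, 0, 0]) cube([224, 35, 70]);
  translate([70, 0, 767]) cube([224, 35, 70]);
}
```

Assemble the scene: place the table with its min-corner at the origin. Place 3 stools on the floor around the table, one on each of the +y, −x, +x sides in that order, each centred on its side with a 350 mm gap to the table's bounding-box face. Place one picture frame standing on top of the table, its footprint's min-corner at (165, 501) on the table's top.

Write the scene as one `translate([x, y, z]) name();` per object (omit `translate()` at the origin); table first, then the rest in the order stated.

table();
translate([305, 952, 0]) stool();
translate([-674, 129, 0]) stool();
translate([1284, 129, 0]) stool();
translate([165, 501, 734]) picture_frame();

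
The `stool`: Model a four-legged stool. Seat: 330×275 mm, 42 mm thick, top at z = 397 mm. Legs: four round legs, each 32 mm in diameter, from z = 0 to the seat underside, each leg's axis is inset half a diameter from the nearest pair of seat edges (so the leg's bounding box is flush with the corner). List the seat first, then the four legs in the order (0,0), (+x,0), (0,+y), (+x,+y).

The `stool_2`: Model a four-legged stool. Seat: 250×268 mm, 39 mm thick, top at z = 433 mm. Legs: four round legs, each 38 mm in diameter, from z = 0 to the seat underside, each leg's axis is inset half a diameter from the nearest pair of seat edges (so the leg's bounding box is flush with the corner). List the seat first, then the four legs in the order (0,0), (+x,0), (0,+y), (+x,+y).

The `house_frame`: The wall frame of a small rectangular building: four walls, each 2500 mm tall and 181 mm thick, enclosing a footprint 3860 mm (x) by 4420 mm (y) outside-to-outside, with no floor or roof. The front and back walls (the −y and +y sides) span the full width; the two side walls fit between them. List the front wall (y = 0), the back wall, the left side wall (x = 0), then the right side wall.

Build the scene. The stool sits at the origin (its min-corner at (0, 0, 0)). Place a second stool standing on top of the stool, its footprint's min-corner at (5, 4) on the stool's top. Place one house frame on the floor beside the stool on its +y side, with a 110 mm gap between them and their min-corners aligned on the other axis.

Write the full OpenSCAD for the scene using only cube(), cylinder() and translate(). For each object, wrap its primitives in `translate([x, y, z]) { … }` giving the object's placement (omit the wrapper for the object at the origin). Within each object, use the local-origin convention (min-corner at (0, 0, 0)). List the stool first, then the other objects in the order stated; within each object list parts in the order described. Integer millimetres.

translate([0, 0, 355]) cube([330, 275, 42]);
translate([16, 16, 0]) cylinder(h = 355, r = 16);
translate([314, 16, 0]) cylinder(h = 355, r = 16);
translate([16, 259, 0]) cylinder(h = 355, r = 16);
translate([314, 259, 0]) cylinder(h = 355, r = 16);
translate([5, 4, 397]) {
  translate([0, 0, 394]) cube([250, 268, 39]);
  translate([19, 19, 0]) cylinder(h = 394, r = 19);
  translate([231, 19, 0]) cylinder(h = 394, r = 19);
  translate([19, 249, 0]) cylinder(h = 394, r = 19);
  translate([231, 249, 0]) cylinder(h = 394, r = 19);
}
translate([0, 385, 0]) {
  cube([3860, 181, 2500]);
  translate([0, 4239, 0]) cube([3860, 181, 2500]);
  translate([0, 181, 0]) cube([181, 4058, 2500]);
  translate([3679, 181, 0]) cube([181, 4058, 2500]);
}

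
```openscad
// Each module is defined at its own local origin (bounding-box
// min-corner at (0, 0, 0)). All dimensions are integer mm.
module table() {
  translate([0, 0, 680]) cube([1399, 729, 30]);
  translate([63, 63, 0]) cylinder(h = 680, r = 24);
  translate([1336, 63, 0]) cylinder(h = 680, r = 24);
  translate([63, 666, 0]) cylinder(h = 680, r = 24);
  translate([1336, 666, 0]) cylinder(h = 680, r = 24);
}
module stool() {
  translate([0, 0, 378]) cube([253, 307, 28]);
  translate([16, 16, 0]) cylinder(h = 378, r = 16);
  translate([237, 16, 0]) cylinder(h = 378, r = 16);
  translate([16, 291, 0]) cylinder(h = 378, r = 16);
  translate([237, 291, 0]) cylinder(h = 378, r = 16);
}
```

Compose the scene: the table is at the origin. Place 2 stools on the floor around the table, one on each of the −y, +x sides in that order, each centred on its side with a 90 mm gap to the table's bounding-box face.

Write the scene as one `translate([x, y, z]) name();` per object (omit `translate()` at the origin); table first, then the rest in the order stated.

table();
translate([573, -397, 0]) stool();
translate([1489, 211, 0]) stool();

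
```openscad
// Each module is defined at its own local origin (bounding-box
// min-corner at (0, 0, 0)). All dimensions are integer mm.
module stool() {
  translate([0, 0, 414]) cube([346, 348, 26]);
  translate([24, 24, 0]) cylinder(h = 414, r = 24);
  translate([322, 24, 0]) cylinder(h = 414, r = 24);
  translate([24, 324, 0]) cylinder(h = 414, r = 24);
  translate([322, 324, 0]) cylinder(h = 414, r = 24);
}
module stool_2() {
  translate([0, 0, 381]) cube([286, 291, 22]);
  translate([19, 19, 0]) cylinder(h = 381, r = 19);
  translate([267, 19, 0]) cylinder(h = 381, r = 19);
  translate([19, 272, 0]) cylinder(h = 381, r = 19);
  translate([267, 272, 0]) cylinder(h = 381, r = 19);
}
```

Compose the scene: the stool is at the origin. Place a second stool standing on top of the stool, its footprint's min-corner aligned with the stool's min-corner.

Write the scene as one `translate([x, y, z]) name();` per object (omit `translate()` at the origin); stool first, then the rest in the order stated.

stool();
translate([0, 0, 440]) stool_2();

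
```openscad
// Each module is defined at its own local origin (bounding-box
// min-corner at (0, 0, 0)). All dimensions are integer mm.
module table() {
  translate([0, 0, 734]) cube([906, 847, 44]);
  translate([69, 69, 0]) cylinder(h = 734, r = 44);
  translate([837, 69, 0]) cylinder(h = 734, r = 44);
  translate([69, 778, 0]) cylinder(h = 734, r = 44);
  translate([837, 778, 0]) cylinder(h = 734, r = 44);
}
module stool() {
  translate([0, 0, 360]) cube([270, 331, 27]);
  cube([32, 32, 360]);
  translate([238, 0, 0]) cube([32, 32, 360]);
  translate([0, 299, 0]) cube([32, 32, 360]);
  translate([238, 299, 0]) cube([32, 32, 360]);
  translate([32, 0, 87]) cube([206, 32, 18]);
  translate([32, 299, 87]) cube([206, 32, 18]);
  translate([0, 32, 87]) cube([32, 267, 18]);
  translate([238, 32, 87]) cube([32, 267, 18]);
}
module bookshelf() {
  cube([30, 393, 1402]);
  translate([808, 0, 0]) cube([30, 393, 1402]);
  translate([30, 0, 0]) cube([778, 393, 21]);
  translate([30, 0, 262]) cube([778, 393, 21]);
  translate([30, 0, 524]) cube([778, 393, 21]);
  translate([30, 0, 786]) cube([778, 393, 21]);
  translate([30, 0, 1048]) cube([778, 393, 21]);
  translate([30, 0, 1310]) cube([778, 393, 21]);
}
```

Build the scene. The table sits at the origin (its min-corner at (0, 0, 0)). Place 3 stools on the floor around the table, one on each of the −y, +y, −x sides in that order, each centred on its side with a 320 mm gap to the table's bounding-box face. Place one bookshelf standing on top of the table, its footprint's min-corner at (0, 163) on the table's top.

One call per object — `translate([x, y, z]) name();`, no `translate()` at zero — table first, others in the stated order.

table();
translate([318, -651, 0]) stool();
translate([318, 1167, 0]) stool();
translate([-590, 258, 0]) stool();
translate([0, 163, 778]) bookshelf();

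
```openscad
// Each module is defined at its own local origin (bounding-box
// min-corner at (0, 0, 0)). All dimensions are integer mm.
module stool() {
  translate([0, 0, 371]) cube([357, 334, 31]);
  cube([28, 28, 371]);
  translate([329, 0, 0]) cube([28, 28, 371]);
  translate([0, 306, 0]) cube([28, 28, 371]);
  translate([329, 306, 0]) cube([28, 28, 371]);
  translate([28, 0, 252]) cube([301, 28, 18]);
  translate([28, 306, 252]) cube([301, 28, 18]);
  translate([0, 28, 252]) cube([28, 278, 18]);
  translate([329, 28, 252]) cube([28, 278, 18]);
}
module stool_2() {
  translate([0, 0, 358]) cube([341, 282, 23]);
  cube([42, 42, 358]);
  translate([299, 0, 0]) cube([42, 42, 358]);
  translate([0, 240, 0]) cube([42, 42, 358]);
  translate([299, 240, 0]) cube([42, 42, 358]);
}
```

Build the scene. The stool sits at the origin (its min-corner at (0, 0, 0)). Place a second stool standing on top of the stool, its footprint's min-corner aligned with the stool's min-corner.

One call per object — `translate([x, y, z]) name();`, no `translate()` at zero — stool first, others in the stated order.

stool();
translate([0, 0, 402]) stool_2();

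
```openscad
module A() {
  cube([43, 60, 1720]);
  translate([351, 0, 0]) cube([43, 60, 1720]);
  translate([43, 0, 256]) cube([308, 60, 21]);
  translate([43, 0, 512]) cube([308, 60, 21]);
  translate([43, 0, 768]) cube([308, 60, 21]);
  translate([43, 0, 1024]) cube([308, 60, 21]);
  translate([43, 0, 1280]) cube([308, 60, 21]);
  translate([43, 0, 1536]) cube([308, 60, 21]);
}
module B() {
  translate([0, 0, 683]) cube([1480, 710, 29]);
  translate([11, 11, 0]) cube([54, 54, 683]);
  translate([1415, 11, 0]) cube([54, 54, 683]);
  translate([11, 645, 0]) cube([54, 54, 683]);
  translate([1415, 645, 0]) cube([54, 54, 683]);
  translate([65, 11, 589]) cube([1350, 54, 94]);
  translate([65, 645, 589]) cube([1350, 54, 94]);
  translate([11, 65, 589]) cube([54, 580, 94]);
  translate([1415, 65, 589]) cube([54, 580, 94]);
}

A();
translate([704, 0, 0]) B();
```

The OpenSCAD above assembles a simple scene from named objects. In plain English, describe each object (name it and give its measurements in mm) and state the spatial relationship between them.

A is a straight ladder. Two 43×60 mm vertical rails, 1720 mm tall, stand 394 mm apart (outside-to-outside) with their front faces coplanar on the −y side. 6 rungs, each 60 mm deep and 21 mm tall, span between the inner faces of the rails, front faces flush with the rails. The lowest rung's underside is at z = 256 mm and rungs are spaced 256 mm apart (underside to underside).

B is a rectangular dining table. The top is 1480×710×29 mm with its upper surface at z = 712 mm. It stands on four 54×54 mm square legs, each inset 11 mm from the nearest pair of top edges, running from the floor to the underside of the top. Four apron rails, 54 mm thick and 94 mm tall, run between adjacent legs with their top edges flush with the underside of the top and their outer faces flush with the legs' outer faces.

The table is on the floor beside the ladder on its +x side.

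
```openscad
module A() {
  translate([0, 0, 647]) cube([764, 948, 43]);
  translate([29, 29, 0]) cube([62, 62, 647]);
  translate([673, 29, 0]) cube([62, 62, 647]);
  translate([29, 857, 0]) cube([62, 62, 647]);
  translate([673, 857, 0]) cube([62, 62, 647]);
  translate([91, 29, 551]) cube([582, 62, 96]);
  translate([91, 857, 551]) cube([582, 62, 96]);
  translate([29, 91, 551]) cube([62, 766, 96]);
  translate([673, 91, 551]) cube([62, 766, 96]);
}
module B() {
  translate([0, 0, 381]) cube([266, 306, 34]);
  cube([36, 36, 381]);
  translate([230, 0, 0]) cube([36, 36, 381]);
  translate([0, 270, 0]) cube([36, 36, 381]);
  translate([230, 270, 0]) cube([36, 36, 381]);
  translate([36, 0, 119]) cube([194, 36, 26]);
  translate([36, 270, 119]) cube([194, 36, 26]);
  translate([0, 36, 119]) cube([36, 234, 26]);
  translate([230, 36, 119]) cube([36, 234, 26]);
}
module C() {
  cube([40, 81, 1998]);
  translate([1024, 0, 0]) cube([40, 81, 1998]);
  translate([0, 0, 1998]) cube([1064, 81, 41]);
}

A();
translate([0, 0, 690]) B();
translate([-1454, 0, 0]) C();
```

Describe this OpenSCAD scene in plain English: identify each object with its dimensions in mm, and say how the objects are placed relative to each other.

A is a table with a 764×948 mm rectangular top, 43 mm thick, top surface at z = 690 mm, supported by four 62×62 mm square legs, each inset 29 mm from the nearest pair of top edges, running from the floor. Four apron rails, 62 mm thick and 96 mm tall, run between adjacent legs with their top edges flush with the underside of the top and their outer faces flush with the legs' outer faces.

B is a four-legged stool. The seat is a 266×306×34 mm slab whose top surface is at z = 415 mm; four square legs, each 36×36 mm in cross-section, run from the floor (z = 0) to the underside of the seat, each flush with a corner of the seat. Four stretchers, 36 mm wide and 26 mm tall, connect adjacent legs with their undersides at z = 119 mm, each running between the inner faces of the legs it joins and aligned with the legs' outer faces on the other axis.

C is a door frame. The clear opening is 984 mm wide and 1998 mm high. Two 40 mm wide jambs, 81 mm deep, stand either side of the opening from the floor to the top of the opening. A 41 mm thick head sits across the top of both jambs, spanning the full outside width of the frame.

The stool is on top of the table. The door frame is on the floor beside the table on its −x side.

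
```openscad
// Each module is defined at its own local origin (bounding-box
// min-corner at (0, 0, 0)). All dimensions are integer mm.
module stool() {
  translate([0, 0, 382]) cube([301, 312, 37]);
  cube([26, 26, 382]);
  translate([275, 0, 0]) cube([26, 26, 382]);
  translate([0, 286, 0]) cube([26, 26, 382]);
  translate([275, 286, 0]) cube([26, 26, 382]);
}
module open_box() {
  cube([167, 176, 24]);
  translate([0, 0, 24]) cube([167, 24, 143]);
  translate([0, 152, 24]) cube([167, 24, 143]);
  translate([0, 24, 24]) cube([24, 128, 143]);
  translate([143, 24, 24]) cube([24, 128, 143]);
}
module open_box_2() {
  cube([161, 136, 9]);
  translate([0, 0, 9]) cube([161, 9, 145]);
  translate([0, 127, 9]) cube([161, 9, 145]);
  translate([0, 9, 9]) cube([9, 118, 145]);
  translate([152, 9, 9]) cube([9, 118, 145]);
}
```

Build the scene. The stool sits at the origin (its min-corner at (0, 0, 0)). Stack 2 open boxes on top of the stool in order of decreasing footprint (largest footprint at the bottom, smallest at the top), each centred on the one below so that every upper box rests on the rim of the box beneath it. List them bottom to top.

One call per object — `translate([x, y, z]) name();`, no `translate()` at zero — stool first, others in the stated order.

stool();
translate([67, 68, 419]) open_box();
translate([70, 88, 586]) open_box_2();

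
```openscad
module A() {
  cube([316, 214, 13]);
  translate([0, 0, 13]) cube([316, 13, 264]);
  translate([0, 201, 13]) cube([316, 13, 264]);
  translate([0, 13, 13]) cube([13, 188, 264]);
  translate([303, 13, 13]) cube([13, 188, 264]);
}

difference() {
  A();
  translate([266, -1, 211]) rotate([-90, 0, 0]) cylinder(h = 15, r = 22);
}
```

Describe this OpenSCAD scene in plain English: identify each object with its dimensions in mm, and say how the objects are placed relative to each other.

A is an open-topped rectangular box: outside dimensions 316×214×277 mm, with a uniform wall and base thickness of 13 mm. The base is a full 316×214 slab on the floor; four walls sit on top of the base. The front and back walls (the −y and +y sides) span the full width; the two side walls fit between them.

The open box has a circular hole of radius 22 mm through its front wall, centred at (x = 266, z = 211).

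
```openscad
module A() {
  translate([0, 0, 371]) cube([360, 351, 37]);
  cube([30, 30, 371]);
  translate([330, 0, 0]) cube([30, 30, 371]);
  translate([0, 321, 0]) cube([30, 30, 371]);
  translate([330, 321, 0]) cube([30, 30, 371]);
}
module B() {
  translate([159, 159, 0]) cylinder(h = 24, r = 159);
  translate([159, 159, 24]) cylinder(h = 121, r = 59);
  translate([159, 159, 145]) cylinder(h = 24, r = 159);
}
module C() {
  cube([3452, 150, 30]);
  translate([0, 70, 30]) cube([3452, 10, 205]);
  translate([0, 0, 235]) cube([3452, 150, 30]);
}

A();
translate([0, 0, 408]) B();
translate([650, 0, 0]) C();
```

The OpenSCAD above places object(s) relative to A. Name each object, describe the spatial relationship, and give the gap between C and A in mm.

The I-beam's nearest face is 290 mm from the stool's +x face.

A is a stool. B is a spool. C is an I-beam. The spool is on top of the stool. The I-beam is on the floor beside the stool on its +x side. The gap between the I-beam and the stool is 290 mm.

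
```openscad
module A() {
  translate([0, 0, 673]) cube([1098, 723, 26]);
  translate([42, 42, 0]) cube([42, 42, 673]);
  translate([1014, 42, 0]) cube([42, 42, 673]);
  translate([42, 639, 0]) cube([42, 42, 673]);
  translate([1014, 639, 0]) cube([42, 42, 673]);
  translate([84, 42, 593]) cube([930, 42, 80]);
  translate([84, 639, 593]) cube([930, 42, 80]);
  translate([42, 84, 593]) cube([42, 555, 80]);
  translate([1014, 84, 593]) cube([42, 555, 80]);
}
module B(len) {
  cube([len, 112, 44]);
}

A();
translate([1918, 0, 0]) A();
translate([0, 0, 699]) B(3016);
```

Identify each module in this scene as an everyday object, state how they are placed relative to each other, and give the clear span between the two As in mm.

Second table starts at x = 1918; first ends at x = 1098; clear span = 1918 − 1098 = 820 mm.

A is a table. B is a beam. A beam spans the tops of two tables. The clear span between the two tables is 820 mm.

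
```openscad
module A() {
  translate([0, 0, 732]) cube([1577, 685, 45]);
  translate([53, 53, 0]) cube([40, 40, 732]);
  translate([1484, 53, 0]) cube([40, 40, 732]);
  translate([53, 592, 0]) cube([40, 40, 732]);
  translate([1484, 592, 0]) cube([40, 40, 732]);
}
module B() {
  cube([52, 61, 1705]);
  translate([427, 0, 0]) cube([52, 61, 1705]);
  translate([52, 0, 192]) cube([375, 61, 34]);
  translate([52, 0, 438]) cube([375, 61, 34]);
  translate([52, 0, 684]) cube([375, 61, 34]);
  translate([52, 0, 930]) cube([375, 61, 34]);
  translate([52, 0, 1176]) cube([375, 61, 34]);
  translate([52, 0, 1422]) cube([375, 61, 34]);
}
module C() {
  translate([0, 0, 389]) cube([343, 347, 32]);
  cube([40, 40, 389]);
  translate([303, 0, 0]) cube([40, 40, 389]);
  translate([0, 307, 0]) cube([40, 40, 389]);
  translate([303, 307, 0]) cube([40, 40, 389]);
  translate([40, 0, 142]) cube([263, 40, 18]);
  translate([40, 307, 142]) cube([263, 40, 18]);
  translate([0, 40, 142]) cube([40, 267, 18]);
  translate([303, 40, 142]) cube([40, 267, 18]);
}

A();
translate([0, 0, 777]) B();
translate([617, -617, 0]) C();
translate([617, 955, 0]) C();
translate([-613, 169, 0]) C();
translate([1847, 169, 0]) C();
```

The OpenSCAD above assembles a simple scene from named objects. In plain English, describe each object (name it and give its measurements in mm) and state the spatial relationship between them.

A is a table: top 1577 mm (x) × 685 mm (y), 45 mm thick, upper face at z = 777 mm, on four 40×40 mm square legs, each inset 53 mm from the nearest pair of top edges, running from z = 0 to the bottom of the top.

B is a straight ladder. Two 52×61 mm vertical rails, 1705 mm tall, stand 479 mm apart (outside-to-outside) with their front faces coplanar on the −y side. 6 rungs, each 61 mm deep and 34 mm tall, span between the inner faces of the rails, front faces flush with the rails. The lowest rung's underside is at z = 192 mm and rungs are spaced 246 mm apart (underside to underside).

C is a four-legged stool. The seat is 343×347 mm, 32 mm thick, top at z = 421 mm. It stands on four square legs, each 40×40 mm in cross-section, from z = 0 to the seat underside, each flush with a corner of the seat. Four stretchers, 40 mm wide and 18 mm tall, connect adjacent legs with their undersides at z = 142 mm, each running between the inner faces of the legs it joins and aligned with the legs' outer faces on the other axis.

The ladder is on top of the table. Four stools sit around the table at the −y, +y, −x, +x sides.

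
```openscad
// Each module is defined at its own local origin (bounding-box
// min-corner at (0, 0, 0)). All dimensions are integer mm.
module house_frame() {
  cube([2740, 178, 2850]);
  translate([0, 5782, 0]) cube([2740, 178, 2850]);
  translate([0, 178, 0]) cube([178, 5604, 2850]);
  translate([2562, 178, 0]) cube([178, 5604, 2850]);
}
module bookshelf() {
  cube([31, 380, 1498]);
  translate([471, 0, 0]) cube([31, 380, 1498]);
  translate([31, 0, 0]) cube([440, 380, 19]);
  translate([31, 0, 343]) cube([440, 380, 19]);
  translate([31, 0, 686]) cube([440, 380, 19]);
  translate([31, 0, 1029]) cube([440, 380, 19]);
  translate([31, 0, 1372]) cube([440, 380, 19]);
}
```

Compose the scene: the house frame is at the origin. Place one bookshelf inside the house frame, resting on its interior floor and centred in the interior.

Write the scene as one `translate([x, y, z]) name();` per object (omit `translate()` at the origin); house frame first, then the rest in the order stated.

house_frame();
translate([1119, 2790, 0]) bookshelf();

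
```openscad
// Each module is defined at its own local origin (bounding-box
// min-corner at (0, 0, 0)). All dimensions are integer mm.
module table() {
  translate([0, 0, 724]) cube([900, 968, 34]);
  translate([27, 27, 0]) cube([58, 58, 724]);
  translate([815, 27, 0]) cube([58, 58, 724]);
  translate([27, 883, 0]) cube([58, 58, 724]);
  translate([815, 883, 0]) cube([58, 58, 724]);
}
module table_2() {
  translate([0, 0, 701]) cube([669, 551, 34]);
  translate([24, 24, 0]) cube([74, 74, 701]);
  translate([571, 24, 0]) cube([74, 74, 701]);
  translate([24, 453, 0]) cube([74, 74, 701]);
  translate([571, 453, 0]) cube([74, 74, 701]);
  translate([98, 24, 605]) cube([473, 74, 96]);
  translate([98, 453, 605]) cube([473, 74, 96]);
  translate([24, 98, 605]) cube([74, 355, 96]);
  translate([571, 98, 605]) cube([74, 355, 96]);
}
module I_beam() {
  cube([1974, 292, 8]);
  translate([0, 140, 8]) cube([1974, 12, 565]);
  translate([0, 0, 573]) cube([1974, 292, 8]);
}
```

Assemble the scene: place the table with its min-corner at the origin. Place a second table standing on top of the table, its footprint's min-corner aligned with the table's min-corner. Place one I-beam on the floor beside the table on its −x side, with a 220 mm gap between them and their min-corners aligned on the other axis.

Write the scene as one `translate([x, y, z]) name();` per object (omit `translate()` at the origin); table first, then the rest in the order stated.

table();
translate([0, 0, 758]) table_2();
translate([-2194, 0, 0]) I_beam();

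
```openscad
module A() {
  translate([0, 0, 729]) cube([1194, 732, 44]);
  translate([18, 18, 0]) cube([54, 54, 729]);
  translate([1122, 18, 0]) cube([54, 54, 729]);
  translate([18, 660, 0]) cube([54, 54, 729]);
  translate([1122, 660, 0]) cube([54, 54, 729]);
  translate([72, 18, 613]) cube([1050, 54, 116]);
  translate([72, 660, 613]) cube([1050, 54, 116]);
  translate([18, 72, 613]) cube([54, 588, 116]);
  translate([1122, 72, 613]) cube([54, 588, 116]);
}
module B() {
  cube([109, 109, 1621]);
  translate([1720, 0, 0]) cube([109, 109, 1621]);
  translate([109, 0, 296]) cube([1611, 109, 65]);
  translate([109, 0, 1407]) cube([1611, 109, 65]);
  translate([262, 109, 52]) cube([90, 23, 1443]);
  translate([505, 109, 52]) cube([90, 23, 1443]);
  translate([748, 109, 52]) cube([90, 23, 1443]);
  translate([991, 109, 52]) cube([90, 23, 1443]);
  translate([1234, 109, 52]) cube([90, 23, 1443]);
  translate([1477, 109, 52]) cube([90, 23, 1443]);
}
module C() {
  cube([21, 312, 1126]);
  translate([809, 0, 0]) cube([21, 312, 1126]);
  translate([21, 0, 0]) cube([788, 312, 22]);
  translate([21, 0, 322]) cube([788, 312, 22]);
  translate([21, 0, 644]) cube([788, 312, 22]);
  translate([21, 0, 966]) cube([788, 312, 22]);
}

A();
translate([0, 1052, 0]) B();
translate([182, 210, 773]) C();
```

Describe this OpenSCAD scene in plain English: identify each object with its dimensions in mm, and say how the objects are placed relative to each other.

A is a rectangular dining table. The top is 1194×732×44 mm with its upper surface at z = 773 mm. It stands on four 54×54 mm square legs, each inset 18 mm from the nearest pair of top edges, running from the floor to the underside of the top. Four apron rails, 54 mm thick and 116 mm tall, run between adjacent legs with their top edges flush with the underside of the top and their outer faces flush with the legs' outer faces.

B is a fence section. Two 109×109 mm posts, 1621 mm tall, stand on the floor with a clear span of 1611 mm between their inner faces. Two horizontal rails of 109×65 mm section span the gap between the posts with their undersides at z = 296 mm and z = 1407 mm, flush with the posts' −y face. 6 pickets, each 90 mm wide, 23 mm thick and 1443 mm tall, are fixed to the +y face of the rails with their bottoms at z = 52 mm, evenly spaced across the span with equal gaps (rounded down to the nearest mm) at the −x end and between each pair — any rounding remainder accumulates at the +x end.

C is an open bookshelf. Two side panels, each 21 mm thick, 312 mm deep and 1126 mm tall, stand 830 mm apart (outside-to-outside). Between them sit 4 shelves, each 22 mm thick and 312 mm deep, spanning the full gap between the sides. The bottom shelf rests on the floor (its underside at z = 0) and the clear gap between one shelf's top and the next shelf's underside is 300 mm.

The fence section is on the floor beside the table on its +y side. The bookshelf is on top of the table, centred.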